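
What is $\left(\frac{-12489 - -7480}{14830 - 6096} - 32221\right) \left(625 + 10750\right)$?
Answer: $- \frac{3201189161625}{8734} \approx -3.6652 \cdot 10^{8}$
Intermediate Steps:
$\left(\frac{-12489 - -7480}{14830 - 6096} - 32221\right) \left(625 + 10750\right) = \left(\frac{-12489 + 7480}{8734} - 32221\right) 11375 = \left(\left(-5009\right) \frac{1}{8734} - 32221\right) 11375 = \left(- \frac{5009}{8734} - 32221\right) 11375 = \left(- \frac{281423223}{8734}\right) 11375 = - \frac{3201189161625}{8734}$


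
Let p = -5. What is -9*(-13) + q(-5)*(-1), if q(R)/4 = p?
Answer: 137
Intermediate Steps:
q(R) = -20 (q(R) = 4*(-5) = -20)
-9*(-13) + q(-5)*(-1) = -9*(-13) - 20*(-1) = 117 + 20 = 137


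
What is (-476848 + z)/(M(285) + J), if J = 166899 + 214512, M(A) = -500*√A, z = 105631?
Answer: -47195415729/48467700307 - 61869500*√285/48467700307 ≈ -0.99530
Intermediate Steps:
J = 381411
(-476848 + z)/(M(285) + J) = (-476848 + 105631)/(-500*√285 + 381411) = -371217/(381411 - 500*√285)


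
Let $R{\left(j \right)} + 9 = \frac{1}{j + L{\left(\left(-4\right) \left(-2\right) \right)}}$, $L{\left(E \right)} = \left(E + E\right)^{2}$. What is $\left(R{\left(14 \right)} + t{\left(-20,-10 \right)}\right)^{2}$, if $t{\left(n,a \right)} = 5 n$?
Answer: $\frac{866066041}{72900} \approx 11880.0$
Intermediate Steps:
$L{\left(E \right)} = 4 E^{2}$ ($L{\left(E \right)} = \left(2 E\right)^{2} = 4 E^{2}$)
$R{\left(j \right)} = -9 + \frac{1}{256 + j}$ ($R{\left(j \right)} = -9 + \frac{1}{j + 4 \left(\left(-4\right) \left(-2\right)\right)^{2}} = -9 + \frac{1}{j + 4 \cdot 8^{2}} = -9 + \frac{1}{j + 4 \cdot 64} = -9 + \frac{1}{j + 256} = -9 + \frac{1}{256 + j}$)
$\left(R{\left(14 \right)} + t{\left(-20,-10 \right)}\right)^{2} = \left(\frac{-2303 - 126}{256 + 14} + 5 \left(-20\right)\right)^{2} = \left(\frac{-2303 - 126}{270} - 100\right)^{2} = \left(\frac{1}{270} \left(-2429\right) - 100\right)^{2} = \left(- \frac{2429}{270} - 100\right)^{2} = \left(- \frac{29429}{270}\right)^{2} = \frac{866066041}{72900}$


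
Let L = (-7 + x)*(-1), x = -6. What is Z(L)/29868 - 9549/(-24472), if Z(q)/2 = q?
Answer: 3761129/9617496 ≈ 0.39107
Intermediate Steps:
L = 13 (L = (-7 - 6)*(-1) = -13*(-1) = 13)
Z(q) = 2*q
Z(L)/29868 - 9549/(-24472) = (2*13)/29868 - 9549/(-24472) = 26*(1/29868) - 9549*(-1/24472) = 13/14934 + 9549/24472 = 3761129/9617496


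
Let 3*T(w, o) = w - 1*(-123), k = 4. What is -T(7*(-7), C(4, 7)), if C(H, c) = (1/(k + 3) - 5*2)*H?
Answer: -74/3 ≈ -24.667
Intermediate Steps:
C(H, c) = -69*H/7 (C(H, c) = (1/(4 + 3) - 5*2)*H = (1/7 - 10)*H = -69*H/7)
T(w, o) = 41 + w/3 (T(w, o) = (w - 1*(-123))/3 = (w + 123)/3 = (123 + w)/3 = 41 + w/3)
-T(7*(-7), C(4, 7)) = -(41 + (7*(-7))/3) = -(41 + (1/3)*(-49)) = -(41 - 49/3) = -1*74/3 = -74/3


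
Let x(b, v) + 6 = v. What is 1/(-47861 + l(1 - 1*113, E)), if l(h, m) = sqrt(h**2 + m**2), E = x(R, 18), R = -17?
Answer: -47861/2290662633 - 4*sqrt(793)/2290662633 ≈ -2.0943e-5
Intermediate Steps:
x(b, v) = -6 + v
E = 12 (E = -6 + 18 = 12)
1/(-47861 + l(1 - 1*113, E)) = 1/(-47861 + sqrt((1 - 1*113)**2 + 12**2)) = 1/(-47861 + sqrt((1 - 113)**2 + 144)) = 1/(-47861 + sqrt((-112)**2 + 144)) = 1/(-47861 + sqrt(12544 + 144)) = 1/(-47861 + sqrt(12688)) = 1/(-47861 + 4*sqrt(793))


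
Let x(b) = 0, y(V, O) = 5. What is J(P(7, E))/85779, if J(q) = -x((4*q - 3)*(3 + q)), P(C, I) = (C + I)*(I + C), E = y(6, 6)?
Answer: 0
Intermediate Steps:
E = 5
P(C, I) = (C + I)**2 (P(C, I) = (C + I)*(C + I) = (C + I)**2)
J(q) = 0 (J(q) = -1*0 = 0)
J(P(7, E))/85779 = 0/85779 = 0*(1/85779) = 0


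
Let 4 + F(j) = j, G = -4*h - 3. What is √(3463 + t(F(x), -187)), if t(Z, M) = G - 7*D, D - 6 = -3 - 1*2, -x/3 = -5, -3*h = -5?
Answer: 7*√633/3 ≈ 58.706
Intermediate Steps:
h = 5/3 (h = -⅓*(-5) = 5/3 ≈ 1.6667)
x = 15 (x = -3*(-5) = 15)
D = 1 (D = 6 + (-3 - 1*2) = 6 + (-3 - 2) = 6 - 5 = 1)
G = -29/3 (G = -4*5/3 - 3 = -20/3 - 3 = -29/3 ≈ -9.6667)
F(j) = -4 + j
t(Z, M) = -50/3 (t(Z, M) = -29/3 - 7*1 = -29/3 - 7 = -50/3)
√(3463 + t(F(x), -187)) = √(3463 - 50/3) = √(10339/3) = 7*√633/3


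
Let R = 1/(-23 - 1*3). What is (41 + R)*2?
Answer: 1065/13 ≈ 81.923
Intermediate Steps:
R = -1/26 (R = 1/(-23 - 3) = 1/(-26) = -1/26 ≈ -0.038462)
(41 + R)*2 = (41 - 1/26)*2 = (1065/26)*2 = 1065/13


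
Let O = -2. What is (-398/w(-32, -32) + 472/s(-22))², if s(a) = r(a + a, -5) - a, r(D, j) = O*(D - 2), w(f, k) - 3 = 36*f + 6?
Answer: 9501960484/471628089 ≈ 20.147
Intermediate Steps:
w(f, k) = 9 + 36*f (w(f, k) = 3 + (36*f + 6) = 3 + (6 + 36*f) = 9 + 36*f)
r(D, j) = 4 - 2*D (r(D, j) = -2*(D - 2) = -2*(-2 + D) = 4 - 2*D)
s(a) = 4 - 5*a (s(a) = (4 - 2*(a + a)) - a = (4 - 4*a) - a = 4 - 5*a)
(-398/w(-32, -32) + 472/s(-22))² = (-398/(9 + 36*(-32)) + 472/(4 - 5*(-22)))² = (-398/(9 - 1152) + 472/(4 + 110))² = (-398/(-1143) + 472/114)² = (-398*(-1/1143) + 472*(1/114))² = (398/1143 + 236/57)² = (97478/21717)² = 9501960484/471628089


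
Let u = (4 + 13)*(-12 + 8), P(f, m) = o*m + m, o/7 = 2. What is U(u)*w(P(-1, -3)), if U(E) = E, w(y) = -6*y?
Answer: -18360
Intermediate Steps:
o = 14 (o = 7*2 = 14)
P(f, m) = 15*m (P(f, m) = 14*m + m = 15*m)
u = -68 (u = 17*(-4) = -68)
U(u)*w(P(-1, -3)) = -(-408)*15*(-3) = -(-408)*(-45) = -68*270 = -18360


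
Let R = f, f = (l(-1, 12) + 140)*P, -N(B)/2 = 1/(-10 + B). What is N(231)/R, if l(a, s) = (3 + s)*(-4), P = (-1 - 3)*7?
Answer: 1/247520 ≈ 4.0401e-6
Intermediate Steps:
N(B) = -2/(-10 + B)
P = -28 (P = -4*7 = -28)
l(a, s) = -12 - 4*s
f = -2240 (f = ((-12 - 4*12) + 140)*(-28) = ((-12 - 48) + 140)*(-28) = (-60 + 140)*(-28) = 80*(-28) = -2240)
R = -2240
N(231)/R = -2/(-10 + 231)/(-2240) = -2/221*(-1/2240) = 1/247520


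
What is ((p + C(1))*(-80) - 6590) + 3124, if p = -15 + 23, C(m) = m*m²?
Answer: -4186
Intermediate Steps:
C(m) = m³
p = 8
((p + C(1))*(-80) - 6590) + 3124 = ((8 + 1³)*(-80) - 6590) + 3124 = ((8 + 1)*(-80) - 6590) + 3124 = (9*(-80) - 6590) + 3124 = (-720 - 6590) + 3124 = -7310 + 3124 = -4186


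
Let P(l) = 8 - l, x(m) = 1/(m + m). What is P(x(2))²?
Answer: 961/16 ≈ 60.063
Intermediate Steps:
x(m) = 1/(2*m)
P(x(2))² = (8 - 1/(2*2))² = (8 - 1*¼)² = (8 - ¼)² = (31/4)² = 961/16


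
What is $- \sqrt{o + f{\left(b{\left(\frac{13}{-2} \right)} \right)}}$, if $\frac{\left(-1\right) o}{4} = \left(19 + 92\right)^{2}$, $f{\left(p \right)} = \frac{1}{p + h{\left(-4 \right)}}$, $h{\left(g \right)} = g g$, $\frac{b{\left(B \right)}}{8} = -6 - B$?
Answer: $- \frac{i \sqrt{4928395}}{10} \approx - 222.0 i$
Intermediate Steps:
$b{\left(B \right)} = -48 - 8 B$ ($b{\left(B \right)} = 8 \left(-6 - B\right) = -48 - 8 B$)
$h{\left(g \right)} = g^{2}$
$f{\left(p \right)} = \frac{1}{16 + p}$ ($f{\left(p \right)} = \frac{1}{p + \left(-4\right)^{2}} = \frac{1}{p + 16} = \frac{1}{16 + p}$)
$o = -49284$ ($o = - 4 \left(19 + 92\right)^{2} = - 4 \cdot 111^{2} = \left(-4\right) 12321 = -49284$)
$- \sqrt{o + f{\left(b{\left(\frac{13}{-2} \right)} \right)}} = - \sqrt{-49284 + \frac{1}{16 - \left(48 + 8 \frac{13}{-2}\right)}} = - \sqrt{-49284 + \frac{1}{16 - \left(48 + 8 \cdot 13 \left(- \frac{1}{2}\right)\right)}} = - \sqrt{-49284 + \frac{1}{16 - -4}} = - \sqrt{-49284 + \frac{1}{16 + \left(-48 + 52\right)}} = - \sqrt{-49284 + \frac{1}{16 + 4}} = - \sqrt{-49284 + \frac{1}{20}} = - \sqrt{- \frac{985679}{20}} = - \frac{i \sqrt{4928395}}{10}$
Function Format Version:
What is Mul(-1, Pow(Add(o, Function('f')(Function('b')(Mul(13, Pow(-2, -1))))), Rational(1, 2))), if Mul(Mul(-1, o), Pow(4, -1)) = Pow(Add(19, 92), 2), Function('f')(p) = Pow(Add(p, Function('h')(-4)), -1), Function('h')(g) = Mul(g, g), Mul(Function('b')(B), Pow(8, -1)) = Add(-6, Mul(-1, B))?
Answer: Mul(Rational(-1, 10), I, Pow(4928395, Rational(1, 2))) ≈ Mul(-222.00, I)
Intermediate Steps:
Function('b')(B) = Add(-48, Mul(-8, B)) (Function('b')(B) = Mul(8, Add(-6, Mul(-1, B))) = Add(-48, Mul(-8, B)))
Function('h')(g) = Pow(g, 2)
Function('f')(p) = Pow(Add(16, p), -1) (Function('f')(p) = Pow(Add(p, Pow(-4, 2)), -1) = Pow(Add(p, 16), -1) = Pow(Add(16, p), -1))
o = -49284 (o = Mul(-4, Pow(Add(19, 92), 2)) = Mul(-4, Pow(111, 2)) = Mul(-4, 12321) = -49284)
Mul(-1, Pow(Add(o, Function('f')(Function('b')(Mul(13, Pow(-2, -1))))), Rational(1, 2))) = Mul(-1, Pow(Add(-49284, Pow(Add(16, Add(-48, Mul(-8, Mul(13, Pow(-2, -1))))), -1)), Rational(1, 2))) = Mul(-1, Pow(Add(-49284, Pow(Add(16, Add(-48, Mul(-8, Mul(13, Rational(-1, 2))))), -1)), Rational(1, 2))) = Mul(-1, Pow(Add(-49284, Pow(Add(16, Add(-48, Mul(-8, Rational(-13, 2)))), -1)), Rational(1, 2))) = Mul(-1, Pow(Add(-49284, Pow(Add(16, Add(-48, 52)), -1)), Rational(1, 2))) = Mul(-1, Pow(Add(-49284, Pow(Add(16, 4), -1)), Rational(1, 2))) = Mul(-1, Pow(Add(-49284, Pow(20, -1)), Rational(1, 2))) = Mul(-1, Pow(Add(-49284, Rational(1, 20)), Rational(1, 2))) = Mul(-1, Pow(Rational(-985679, 20), Rational(1, 2))) = Mul(-1, Mul(Rational(1, 10), I, Pow(4928395, Rational(1, 2)))) = Mul(Rational(-1, 10), I, Pow(4928395, Rational(1, 2)))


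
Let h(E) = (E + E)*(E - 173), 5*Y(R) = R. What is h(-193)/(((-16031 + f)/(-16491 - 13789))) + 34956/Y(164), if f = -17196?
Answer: 176843182245/1362307 ≈ 1.2981e+5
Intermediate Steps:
Y(R) = R/5
h(E) = 2*E*(-173 + E) (h(E) = (2*E)*(-173 + E) = 2*E*(-173 + E))
h(-193)/(((-16031 + f)/(-16491 - 13789))) + 34956/Y(164) = (2*(-193)*(-173 - 193))/(((-16031 - 17196)/(-16491 - 13789))) + 34956/(((⅕)*164)) = (2*(-193)*(-366))/((-33227/(-30280))) + 34956/(164/5) = 141276/((-33227*(-1/30280))) + 34956*(5/164) = 141276/(33227/30280) + 43695/41 = 141276*(30280/33227) + 43695/41 = 4277837280/33227 + 43695/41 = 176843182245/1362307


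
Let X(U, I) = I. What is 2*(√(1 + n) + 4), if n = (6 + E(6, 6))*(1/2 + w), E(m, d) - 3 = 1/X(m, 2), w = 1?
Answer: 8 + √61 ≈ 15.810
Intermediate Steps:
E(m, d) = 7/2 (E(m, d) = 3 + 1/2 = 3 + ½ = 7/2)
n = 57/4 (n = (6 + 7/2)*(1/2 + 1) = 19*(½ + 1)/2 = (19/2)*(3/2) = 57/4 ≈ 14.250)
2*(√(1 + n) + 4) = 2*(√(1 + 57/4) + 4) = 2*(√(61/4) + 4) = 2*(√61/2 + 4) = 2*(4 + √61/2) = 8 + √61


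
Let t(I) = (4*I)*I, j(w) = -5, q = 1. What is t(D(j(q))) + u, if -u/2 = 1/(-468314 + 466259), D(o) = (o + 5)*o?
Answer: 2/2055 ≈ 0.00097324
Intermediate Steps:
D(o) = o*(5 + o) (D(o) = (5 + o)*o = o*(5 + o))
u = 2/2055 (u = -2/(-468314 + 466259) = -2/(-2055) = -2*(-1/2055) = 2/2055 ≈ 0.00097324)
t(I) = 4*I²
t(D(j(q))) + u = 4*(-5*(5 - 5))² + 2/2055 = 4*(-5*0)² + 2/2055 = 4*0² + 2/2055 = 4*0 + 2/2055 = 0 + 2/2055 = 2/2055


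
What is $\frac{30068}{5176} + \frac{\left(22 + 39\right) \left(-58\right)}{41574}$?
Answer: $\frac{153966793}{26898378} \approx 5.724$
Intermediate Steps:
$\frac{30068}{5176} + \frac{\left(22 + 39\right) \left(-58\right)}{41574} = 30068 \cdot \frac{1}{5176} + 61 \left(-58\right) \frac{1}{41574} = \frac{7517}{1294} - \frac{1769}{20787} = \frac{153966793}{26898378}$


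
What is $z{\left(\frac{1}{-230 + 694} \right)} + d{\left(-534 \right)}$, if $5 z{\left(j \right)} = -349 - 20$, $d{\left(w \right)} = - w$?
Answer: $\frac{2301}{5} \approx 460.2$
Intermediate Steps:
$z{\left(j \right)} = - \frac{369}{5}$ ($z{\left(j \right)} = \frac{-349 - 20}{5} = \frac{1}{5} \left(-369\right) = - \frac{369}{5}$)
$z{\left(\frac{1}{-230 + 694} \right)} + d{\left(-534 \right)} = - \frac{369}{5} - -534 = - \frac{369}{5} + 534 = \frac{2301}{5}$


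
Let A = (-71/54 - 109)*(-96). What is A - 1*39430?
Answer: -259558/9 ≈ -28840.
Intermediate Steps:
A = 95312/9 (A = (-71*1/54 - 109)*(-96) = (-71/54 - 109)*(-96) = -5957/54*(-96) = 95312/9 ≈ 10590.)
A - 1*39430 = 95312/9 - 1*39430 = 95312/9 - 39430 = -259558/9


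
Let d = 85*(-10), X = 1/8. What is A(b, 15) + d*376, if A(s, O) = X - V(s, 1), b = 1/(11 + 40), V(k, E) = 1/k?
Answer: -2557207/8 ≈ -3.1965e+5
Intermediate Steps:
X = 1/8 ≈ 0.12500
b = 1/51 ≈ 0.019608
A(s, O) = 1/8 - 1/s
d = -850
A(b, 15) + d*376 = (-8 + 1/51)/(8*(1/51)) - 850*376 = (1/8)*51*(-407/51) - 319600 = -407/8 - 319600 = -2557207/8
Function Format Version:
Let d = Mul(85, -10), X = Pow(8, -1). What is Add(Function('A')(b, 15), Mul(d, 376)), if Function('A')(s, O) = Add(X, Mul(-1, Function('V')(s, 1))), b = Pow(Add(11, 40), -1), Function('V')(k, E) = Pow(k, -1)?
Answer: Rational(-2557207, 8) ≈ -3.1965e+5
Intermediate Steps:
X = Rational(1, 8) ≈ 0.12500
b = Rational(1, 51) (b = Pow(51, -1) = Rational(1, 51) ≈ 0.019608)
Function('A')(s, O) = Add(Rational(1, 8), Mul(-1, Pow(s, -1)))
d = -850
Add(Function('A')(b, 15), Mul(d, 376)) = Add(Mul(Rational(1, 8), Pow(Rational(1, 51), -1), Add(-8, Rational(1, 51))), Mul(-850, 376)) = Add(Mul(Rational(1, 8), 51, Rational(-407, 51)), -319600) = Add(Rational(-407, 8), -319600) = Rational(-2557207, 8)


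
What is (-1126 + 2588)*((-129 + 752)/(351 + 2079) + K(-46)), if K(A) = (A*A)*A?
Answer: -172900401467/1215 ≈ -1.4230e+8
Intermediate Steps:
K(A) = A³ (K(A) = A²*A = A³)
(-1126 + 2588)*((-129 + 752)/(351 + 2079) + K(-46)) = (-1126 + 2588)*((-129 + 752)/(351 + 2079) + (-46)³) = 1462*(623/2430 - 97336) = 1462*(-236525857/2430) = -172900401467/1215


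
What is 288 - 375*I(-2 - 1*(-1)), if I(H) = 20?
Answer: -7212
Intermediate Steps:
288 - 375*I(-2 - 1*(-1)) = 288 - 375*20 = 288 - 7500 = -7212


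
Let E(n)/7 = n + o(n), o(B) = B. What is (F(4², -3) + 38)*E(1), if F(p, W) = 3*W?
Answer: 406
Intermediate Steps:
E(n) = 14*n (E(n) = 7*(n + n) = 7*(2*n) = 14*n)
(F(4², -3) + 38)*E(1) = (3*(-3) + 38)*(14*1) = (-9 + 38)*14 = 29*14 = 406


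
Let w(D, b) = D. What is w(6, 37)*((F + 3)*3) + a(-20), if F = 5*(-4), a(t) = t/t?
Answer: -305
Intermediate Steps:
a(t) = 1
F = -20
w(6, 37)*((F + 3)*3) + a(-20) = 6*((-20 + 3)*3) + 1 = 6*(-17*3) + 1 = 6*(-51) + 1 = -306 + 1 = -305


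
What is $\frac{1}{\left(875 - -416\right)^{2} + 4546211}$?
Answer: $\frac{1}{6212892} \approx 1.6096 \cdot 10^{-7}$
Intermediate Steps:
$\frac{1}{\left(875 - -416\right)^{2} + 4546211} = \frac{1}{\left(875 + 416\right)^{2} + 4546211} = \frac{1}{1291^{2} + 4546211} = \frac{1}{1666681 + 4546211} = \frac{1}{6212892}$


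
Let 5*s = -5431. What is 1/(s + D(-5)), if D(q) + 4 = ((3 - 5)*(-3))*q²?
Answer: -5/4701 ≈ -0.0010636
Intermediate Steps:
s = -5431/5 (s = (⅕)*(-5431) = -5431/5 ≈ -1086.2)
D(q) = -4 + 6*q² (D(q) = -4 + ((3 - 5)*(-3))*q² = -4 + (-2*(-3))*q² = -4 + 6*q²)
1/(s + D(-5)) = 1/(-5431/5 + (-4 + 6*(-5)²)) = 1/(-5431/5 + (-4 + 6*25)) = 1/(-5431/5 + (-4 + 150)) = 1/(-5431/5 + 146) = 1/(-4701/5) = -5/4701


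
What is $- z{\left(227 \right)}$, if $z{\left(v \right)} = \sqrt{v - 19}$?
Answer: $- 4 \sqrt{13} \approx -14.422$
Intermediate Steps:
$z{\left(v \right)} = \sqrt{-19 + v}$
$- z{\left(227 \right)} = - \sqrt{-19 + 227} = - \sqrt{208} = - 4 \sqrt{13}$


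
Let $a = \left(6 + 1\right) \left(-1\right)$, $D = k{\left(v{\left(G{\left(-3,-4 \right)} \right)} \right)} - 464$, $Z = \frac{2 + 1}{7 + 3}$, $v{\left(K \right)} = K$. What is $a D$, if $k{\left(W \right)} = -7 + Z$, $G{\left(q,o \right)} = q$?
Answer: $\frac{32949}{10} \approx 3294.9$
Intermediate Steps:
$Z = \frac{3}{10} \approx 0.3$
$k{\left(W \right)} = - \frac{67}{10}$ ($k{\left(W \right)} = -7 + \frac{3}{10} = - \frac{67}{10}$)
$D = - \frac{4707}{10}$ ($D = - \frac{67}{10} - 464 = - \frac{4707}{10} \approx -470.7$)
$a = -7$ ($a = 7 \left(-1\right) = -7$)
$a D = \left(-7\right) \left(- \frac{4707}{10}\right) = \frac{32949}{10}$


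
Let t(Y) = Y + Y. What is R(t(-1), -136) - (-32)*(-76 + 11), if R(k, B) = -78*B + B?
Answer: 8392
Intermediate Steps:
t(Y) = 2*Y
R(k, B) = -77*B
R(t(-1), -136) - (-32)*(-76 + 11) = -77*(-136) - (-32)*(-76 + 11) = 10472 - (-32)*(-65) = 10472 - 1*2080 = 10472 - 2080 = 8392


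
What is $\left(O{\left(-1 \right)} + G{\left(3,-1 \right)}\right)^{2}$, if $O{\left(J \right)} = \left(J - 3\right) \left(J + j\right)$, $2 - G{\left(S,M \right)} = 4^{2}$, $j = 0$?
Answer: $100$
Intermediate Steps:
$G{\left(S,M \right)} = -14$ ($G{\left(S,M \right)} = 2 - 4^{2} = 2 - 16 = -14$)
$O{\left(J \right)} = J \left(-3 + J\right)$ ($O{\left(J \right)} = \left(J - 3\right) \left(J + 0\right) = \left(-3 + J\right) J = J \left(-3 + J\right)$)
$\left(O{\left(-1 \right)} + G{\left(3,-1 \right)}\right)^{2} = \left(- (-3 - 1) - 14\right)^{2} = \left(\left(-1\right) \left(-4\right) - 14\right)^{2} = \left(4 - 14\right)^{2} = \left(-10\right)^{2} = 100$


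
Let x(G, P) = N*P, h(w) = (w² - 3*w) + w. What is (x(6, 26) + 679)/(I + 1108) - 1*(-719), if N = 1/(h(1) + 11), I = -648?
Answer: 414277/575 ≈ 720.48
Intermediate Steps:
h(w) = w² - 2*w
N = ⅒ (N = 1/(1*(-2 + 1) + 11) = 1/(1*(-1) + 11) = 1/(-1 + 11) = 1/10 = ⅒ ≈ 0.10000)
x(G, P) = P/10
(x(6, 26) + 679)/(I + 1108) - 1*(-719) = ((⅒)*26 + 679)/(-648 + 1108) - 1*(-719) = (13/5 + 679)/460 + 719 = (3408/5)*(1/460) + 719 = 852/575 + 719 = 414277/575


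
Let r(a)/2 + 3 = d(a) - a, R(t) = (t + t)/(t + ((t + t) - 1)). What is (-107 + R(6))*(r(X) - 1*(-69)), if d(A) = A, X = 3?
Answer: -113841/17 ≈ -6696.5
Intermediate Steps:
R(t) = 2*t/(-1 + 3*t) (R(t) = (2*t)/(t + (2*t - 1)) = (2*t)/(t + (-1 + 2*t)) = (2*t)/(-1 + 3*t) = 2*t/(-1 + 3*t))
r(a) = -6 (r(a) = -6 + 2*(a - a) = -6 + 2*0 = -6 + 0 = -6)
(-107 + R(6))*(r(X) - 1*(-69)) = (-107 + 2*6/(-1 + 3*6))*(-6 - 1*(-69)) = (-107 + 2*6/(-1 + 18))*(-6 + 69) = (-107 + 2*6/17)*63 = (-107 + 2*6*(1/17))*63 = (-107 + 12/17)*63 = -1807/17*63 = -113841/17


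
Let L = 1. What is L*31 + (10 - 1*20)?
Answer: 21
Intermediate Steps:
L*31 + (10 - 1*20) = 1*31 + (10 - 1*20) = 31 + (10 - 20) = 31 - 10 = 21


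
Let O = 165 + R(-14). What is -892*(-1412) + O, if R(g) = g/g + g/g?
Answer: 1259671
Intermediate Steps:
R(g) = 2 (R(g) = 1 + 1 = 2)
O = 167 (O = 165 + 2 = 167)
-892*(-1412) + O = -892*(-1412) + 167 = 1259504 + 167 = 1259671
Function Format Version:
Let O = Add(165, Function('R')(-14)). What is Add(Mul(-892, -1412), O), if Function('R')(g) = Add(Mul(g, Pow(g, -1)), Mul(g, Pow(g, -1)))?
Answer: 1259671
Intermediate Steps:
Function('R')(g) = 2 (Function('R')(g) = Add(1, 1) = 2)
O = 167 (O = Add(165, 2) = 167)
Add(Mul(-892, -1412), O) = Add(Mul(-892, -1412), 167) = Add(1259504, 167) = 1259671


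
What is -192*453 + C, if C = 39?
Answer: -86937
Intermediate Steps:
-192*453 + C = -192*453 + 39 = -86976 + 39 = -86937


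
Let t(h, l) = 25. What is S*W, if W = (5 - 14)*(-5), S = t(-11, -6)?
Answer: 1125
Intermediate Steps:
S = 25
W = 45 (W = -9*(-5) = 45)
S*W = 25*45 = 1125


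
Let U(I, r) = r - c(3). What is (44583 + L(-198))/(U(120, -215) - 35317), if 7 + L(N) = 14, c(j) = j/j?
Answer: -44590/35533 ≈ -1.2549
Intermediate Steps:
c(j) = 1
U(I, r) = -1 + r (U(I, r) = r - 1*1 = r - 1 = -1 + r)
L(N) = 7 (L(N) = -7 + 14 = 7)
(44583 + L(-198))/(U(120, -215) - 35317) = (44583 + 7)/((-1 - 215) - 35317) = 44590/(-216 - 35317) = 44590/(-35533) = 44590*(-1/35533) = -44590/35533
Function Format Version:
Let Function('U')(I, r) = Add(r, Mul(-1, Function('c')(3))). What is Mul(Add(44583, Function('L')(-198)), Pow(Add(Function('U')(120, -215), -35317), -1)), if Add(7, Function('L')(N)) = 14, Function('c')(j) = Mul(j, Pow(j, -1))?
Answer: Rational(-44590, 35533) ≈ -1.2549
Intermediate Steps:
Function('c')(j) = 1
Function('U')(I, r) = Add(-1, r) (Function('U')(I, r) = Add(r, Mul(-1, 1)) = Add(r, -1) = Add(-1, r))
Function('L')(N) = 7 (Function('L')(N) = Add(-7, 14) = 7)
Mul(Add(44583, Function('L')(-198)), Pow(Add(Function('U')(120, -215), -35317), -1)) = Mul(Add(44583, 7), Pow(Add(Add(-1, -215), -35317), -1)) = Mul(44590, Pow(Add(-216, -35317), -1)) = Mul(44590, Pow(-35533, -1)) = Mul(44590, Rational(-1, 35533)) = Rational(-44590, 35533)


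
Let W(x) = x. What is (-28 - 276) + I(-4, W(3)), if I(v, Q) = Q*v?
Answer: -316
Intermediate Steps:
(-28 - 276) + I(-4, W(3)) = (-28 - 276) + 3*(-4) = -304 - 12 = -316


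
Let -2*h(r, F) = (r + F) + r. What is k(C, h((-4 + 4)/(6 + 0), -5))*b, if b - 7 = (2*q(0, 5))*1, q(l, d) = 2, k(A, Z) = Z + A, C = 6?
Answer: 187/2 ≈ 93.500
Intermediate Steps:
h(r, F) = -r - F/2 (h(r, F) = -((r + F) + r)/2 = -((F + r) + r)/2 = -(F + 2*r)/2 = -r - F/2)
k(A, Z) = A + Z
b = 11 (b = 7 + (2*2)*1 = 7 + 4*1 = 7 + 4 = 11)
k(C, h((-4 + 4)/(6 + 0), -5))*b = (6 + (-(-4 + 4)/(6 + 0) - ½*(-5)))*11 = (6 + (-0/6 + 5/2))*11 = (6 + (-1*0 + 5/2))*11 = (6 + (0 + 5/2))*11 = (6 + 5/2)*11 = (17/2)*11 = 187/2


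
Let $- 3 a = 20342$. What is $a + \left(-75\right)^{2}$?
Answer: $- \frac{3467}{3} \approx -1155.7$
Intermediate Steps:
$a = - \frac{20342}{3}$ ($a = \left(- \frac{1}{3}\right) 20342 = - \frac{20342}{3} \approx -6780.7$)
$a + \left(-75\right)^{2} = - \frac{20342}{3} + \left(-75\right)^{2} = - \frac{20342}{3} + 5625 = - \frac{3467}{3}$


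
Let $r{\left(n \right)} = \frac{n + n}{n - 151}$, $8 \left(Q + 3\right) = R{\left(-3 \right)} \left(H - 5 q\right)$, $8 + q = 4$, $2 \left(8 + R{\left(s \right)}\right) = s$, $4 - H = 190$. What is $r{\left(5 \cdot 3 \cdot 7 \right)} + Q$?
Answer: $\frac{34879}{184} \approx 189.56$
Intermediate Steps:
$H = -186$ ($H = 4 - 190 = -186$)
$R{\left(s \right)} = -8 + \frac{s}{2}$
$q = -4$ ($q = -8 + 4 = -4$)
$Q = \frac{1553}{8}$ ($Q = -3 + \frac{\left(-8 + \frac{1}{2} \left(-3\right)\right) \left(-186 - -20\right)}{8} = -3 + \frac{\left(-8 - \frac{3}{2}\right) \left(-186 + 20\right)}{8} = -3 + \frac{\left(- \frac{19}{2}\right) \left(-166\right)}{8} = -3 + \frac{1}{8} \cdot 1577 = -3 + \frac{1577}{8} = \frac{1553}{8} \approx 194.13$)
$r{\left(n \right)} = \frac{2 n}{-151 + n}$
$r{\left(5 \cdot 3 \cdot 7 \right)} + Q = \frac{2 \cdot 5 \cdot 3 \cdot 7}{-151 + 5 \cdot 3 \cdot 7} + \frac{1553}{8} = \frac{2 \cdot 15 \cdot 7}{-151 + 15 \cdot 7} + \frac{1553}{8} = 2 \cdot 105 \frac{1}{-151 + 105} + \frac{1553}{8} = 2 \cdot 105 \frac{1}{-46} + \frac{1553}{8} = 2 \cdot 105 \left(- \frac{1}{46}\right) + \frac{1553}{8} = - \frac{105}{23} + \frac{1553}{8} = \frac{34879}{184}$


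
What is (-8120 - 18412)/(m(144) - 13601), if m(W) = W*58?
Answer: 26532/5249 ≈ 5.0547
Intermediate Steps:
m(W) = 58*W
(-8120 - 18412)/(m(144) - 13601) = (-8120 - 18412)/(58*144 - 13601) = -26532/(8352 - 13601) = -26532/(-5249) = -26532*(-1/5249) = 26532/5249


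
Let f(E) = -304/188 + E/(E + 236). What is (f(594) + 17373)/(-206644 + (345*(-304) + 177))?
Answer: -338842784/6072823235 ≈ -0.055797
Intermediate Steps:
f(E) = -76/47 + E/(236 + E) (f(E) = -304*1/188 + E/(236 + E) = -76/47 + E/(236 + E))
(f(594) + 17373)/(-206644 + (345*(-304) + 177)) = ((-17936 - 29*594)/(47*(236 + 594)) + 17373)/(-206644 + (345*(-304) + 177)) = ((1/47)*(-17936 - 17226)/830 + 17373)/(-206644 + (-104880 + 177)) = ((1/47)*(1/830)*(-35162) + 17373)/(-206644 - 104703) = (-17581/19505 + 17373)/(-311347) = (338842784/19505)*(-1/311347) = -338842784/6072823235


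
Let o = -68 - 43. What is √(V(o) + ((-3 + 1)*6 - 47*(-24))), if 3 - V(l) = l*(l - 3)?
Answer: I*√11535 ≈ 107.4*I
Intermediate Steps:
o = -111
V(l) = 3 - l*(-3 + l) (V(l) = 3 - l*(l - 3) = 3 - l*(-3 + l))
√(V(o) + ((-3 + 1)*6 - 47*(-24))) = √((3 - 1*(-111)² + 3*(-111)) + ((-3 + 1)*6 - 47*(-24))) = √((3 - 1*12321 - 333) + (-2*6 + 1128)) = √((3 - 12321 - 333) + (-12 + 1128)) = √(-12651 + 1116) = √(-11535) = I*√11535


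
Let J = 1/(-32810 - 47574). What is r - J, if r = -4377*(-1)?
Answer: 351840769/80384 ≈ 4377.0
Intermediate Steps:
r = 4377
J = -1/80384 (J = 1/(-80384) = -1/80384 ≈ -1.2440e-5)
r - J = 4377 - 1*(-1/80384) = 4377 + 1/80384 = 351840769/80384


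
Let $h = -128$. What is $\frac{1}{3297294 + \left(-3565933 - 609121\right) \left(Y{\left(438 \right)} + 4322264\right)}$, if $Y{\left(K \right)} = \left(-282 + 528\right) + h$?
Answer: $- \frac{1}{18046174961334} \approx -5.5413 \cdot 10^{-14}$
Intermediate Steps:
$Y{\left(K \right)} = 118$ ($Y{\left(K \right)} = \left(-282 + 528\right) - 128 = 246 - 128 = 118$)
$\frac{1}{3297294 + \left(-3565933 - 609121\right) \left(Y{\left(438 \right)} + 4322264\right)} = \frac{1}{3297294 + \left(-3565933 - 609121\right) \left(118 + 4322264\right)} = \frac{1}{3297294 - 18046178258628} = \frac{1}{-18046174961334} = - \frac{1}{18046174961334}$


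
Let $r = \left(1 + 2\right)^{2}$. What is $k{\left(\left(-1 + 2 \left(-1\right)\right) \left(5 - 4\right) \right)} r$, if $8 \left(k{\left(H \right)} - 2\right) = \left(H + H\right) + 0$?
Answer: $\frac{45}{4} \approx 11.25$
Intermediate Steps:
$k{\left(H \right)} = 2 + \frac{H}{4}$ ($k{\left(H \right)} = 2 + \frac{\left(H + H\right) + 0}{8} = 2 + \frac{2 H + 0}{8} = 2 + \frac{2 H}{8} = 2 + \frac{H}{4}$)
$r = 9$ ($r = 3^{2} = 9$)
$k{\left(\left(-1 + 2 \left(-1\right)\right) \left(5 - 4\right) \right)} r = \left(2 + \frac{\left(-1 + 2 \left(-1\right)\right) \left(5 - 4\right)}{4}\right) 9 = \left(2 + \frac{\left(-1 - 2\right) 1}{4}\right) 9 = \left(2 + \frac{\left(-3\right) 1}{4}\right) 9 = \left(2 + \frac{1}{4} \left(-3\right)\right) 9 = \left(2 - \frac{3}{4}\right) 9 = \frac{5}{4} \cdot 9 = \frac{45}{4}$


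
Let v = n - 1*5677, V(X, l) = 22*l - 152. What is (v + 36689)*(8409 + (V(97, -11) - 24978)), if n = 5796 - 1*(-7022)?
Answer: -743488290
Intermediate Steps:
V(X, l) = -152 + 22*l
n = 12818 (n = 5796 + 7022 = 12818)
v = 7141 (v = 12818 - 1*5677 = 12818 - 5677 = 7141)
(v + 36689)*(8409 + (V(97, -11) - 24978)) = (7141 + 36689)*(8409 + ((-152 + 22*(-11)) - 24978)) = 43830*(8409 + ((-152 - 242) - 24978)) = 43830*(8409 + (-394 - 24978)) = 43830*(8409 - 25372) = 43830*(-16963) = -743488290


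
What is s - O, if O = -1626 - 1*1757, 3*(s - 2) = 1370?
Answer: 11525/3 ≈ 3841.7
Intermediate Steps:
s = 1376/3 (s = 2 + (⅓)*1370 = 2 + 1370/3 = 1376/3 ≈ 458.67)
O = -3383 (O = -1626 - 1757 = -3383)
s - O = 1376/3 - 1*(-3383) = 1376/3 + 3383 = 11525/3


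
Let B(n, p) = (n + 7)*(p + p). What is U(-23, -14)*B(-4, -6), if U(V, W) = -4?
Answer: 144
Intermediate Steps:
B(n, p) = 2*p*(7 + n) (B(n, p) = (7 + n)*(2*p) = 2*p*(7 + n))
U(-23, -14)*B(-4, -6) = -8*(-6)*(7 - 4) = -8*(-6)*3 = -4*(-36) = 144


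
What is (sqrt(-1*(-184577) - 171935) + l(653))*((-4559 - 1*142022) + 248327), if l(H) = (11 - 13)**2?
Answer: 406984 + 712222*sqrt(258) ≈ 1.1847e+7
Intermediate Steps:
l(H) = 4 (l(H) = (-2)**2 = 4)
(sqrt(-1*(-184577) - 171935) + l(653))*((-4559 - 1*142022) + 248327) = (sqrt(-1*(-184577) - 171935) + 4)*((-4559 - 1*142022) + 248327) = (sqrt(184577 - 171935) + 4)*((-4559 - 142022) + 248327) = (sqrt(12642) + 4)*(-146581 + 248327) = (7*sqrt(258) + 4)*101746 = (4 + 7*sqrt(258))*101746 = 406984 + 712222*sqrt(258)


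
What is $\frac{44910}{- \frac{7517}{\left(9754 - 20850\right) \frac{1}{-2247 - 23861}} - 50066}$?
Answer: $- \frac{124580340}{187946543} \approx -0.66285$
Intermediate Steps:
$\frac{44910}{- \frac{7517}{\left(9754 - 20850\right) \frac{1}{-2247 - 23861}} - 50066} = \frac{44910}{- \frac{7517}{\left(-11096\right) \frac{1}{-26108}} - 50066} = \frac{44910}{- \frac{7517}{\left(-11096\right) \left(- \frac{1}{26108}\right)} - 50066} = \frac{44910}{- \frac{7517}{\frac{2774}{6527}} - 50066} = \frac{44910}{\left(-7517\right) \frac{6527}{2774} - 50066} = \frac{44910}{- \frac{49063459}{2774} - 50066} = \frac{44910}{- \frac{187946543}{2774}} = 44910 \left(- \frac{2774}{187946543}\right) = - \frac{124580340}{187946543}$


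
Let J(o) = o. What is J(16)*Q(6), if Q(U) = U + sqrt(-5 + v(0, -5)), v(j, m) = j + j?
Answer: 96 + 16*I*sqrt(5) ≈ 96.0 + 35.777*I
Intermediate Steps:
v(j, m) = 2*j
Q(U) = U + I*sqrt(5) (Q(U) = U + sqrt(-5 + 2*0) = U + sqrt(-5 + 0) = U + sqrt(-5) = U + I*sqrt(5))
J(16)*Q(6) = 16*(6 + I*sqrt(5)) = 96 + 16*I*sqrt(5)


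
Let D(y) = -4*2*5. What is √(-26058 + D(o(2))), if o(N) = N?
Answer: I*√26098 ≈ 161.55*I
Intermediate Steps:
D(y) = -40 (D(y) = -8*5 = -40)
√(-26058 + D(o(2))) = √(-26058 - 40) = √(-26098) = I*√26098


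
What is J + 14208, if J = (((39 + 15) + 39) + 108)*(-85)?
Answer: -2877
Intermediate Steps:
J = -17085 (J = ((54 + 39) + 108)*(-85) = (93 + 108)*(-85) = 201*(-85) = -17085)
J + 14208 = -17085 + 14208 = -2877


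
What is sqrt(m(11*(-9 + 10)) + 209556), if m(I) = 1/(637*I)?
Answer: sqrt(209975321699)/1001 ≈ 457.77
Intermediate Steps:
m(I) = 1/(637*I)
sqrt(m(11*(-9 + 10)) + 209556) = sqrt(1/(637*((11*(-9 + 10)))) + 209556) = sqrt(1/(637*((11*1))) + 209556) = sqrt((1/637)/11 + 209556) = sqrt((1/637)*(1/11) + 209556) = sqrt(1/7007 + 209556) = sqrt(1468358893/7007) = sqrt(209975321699)/1001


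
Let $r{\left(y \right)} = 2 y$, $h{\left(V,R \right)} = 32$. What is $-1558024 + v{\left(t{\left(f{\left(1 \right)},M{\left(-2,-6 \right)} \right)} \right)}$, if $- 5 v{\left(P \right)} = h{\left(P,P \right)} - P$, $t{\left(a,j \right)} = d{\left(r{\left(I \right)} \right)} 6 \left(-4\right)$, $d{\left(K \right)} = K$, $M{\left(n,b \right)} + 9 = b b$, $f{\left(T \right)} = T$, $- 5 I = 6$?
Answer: $- \frac{38950472}{25} \approx -1.558 \cdot 10^{6}$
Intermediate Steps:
$I = - \frac{6}{5}$ ($I = \left(- \frac{1}{5}\right) 6 = - \frac{6}{5} \approx -1.2$)
$M{\left(n,b \right)} = -9 + b^{2}$ ($M{\left(n,b \right)} = -9 + b b = -9 + b^{2}$)
$t{\left(a,j \right)} = \frac{288}{5}$ ($t{\left(a,j \right)} = 2 \left(- \frac{6}{5}\right) 6 \left(-4\right) = \left(- \frac{12}{5}\right) 6 \left(-4\right) = \left(- \frac{72}{5}\right) \left(-4\right) = \frac{288}{5}$)
$v{\left(P \right)} = - \frac{32}{5} + \frac{P}{5}$ ($v{\left(P \right)} = - \frac{32 - P}{5} = - \frac{32}{5} + \frac{P}{5}$)
$-1558024 + v{\left(t{\left(f{\left(1 \right)},M{\left(-2,-6 \right)} \right)} \right)} = -1558024 + \left(- \frac{32}{5} + \frac{1}{5} \cdot \frac{288}{5}\right) = -1558024 + \left(- \frac{32}{5} + \frac{288}{25}\right) = -1558024 + \frac{128}{25} = - \frac{38950472}{25}$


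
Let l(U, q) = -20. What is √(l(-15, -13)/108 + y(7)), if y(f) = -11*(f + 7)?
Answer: I*√12489/9 ≈ 12.417*I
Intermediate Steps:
y(f) = -77 - 11*f (y(f) = -11*(7 + f) = -77 - 11*f)
√(l(-15, -13)/108 + y(7)) = √(-20/108 + (-77 - 11*7)) = √(-20*1/108 + (-77 - 77)) = √(-5/27 - 154) = √(-4163/27) = I*√12489/9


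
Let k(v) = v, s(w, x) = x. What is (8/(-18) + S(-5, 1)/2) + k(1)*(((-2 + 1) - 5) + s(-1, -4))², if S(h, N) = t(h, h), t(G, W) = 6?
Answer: 923/9 ≈ 102.56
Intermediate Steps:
S(h, N) = 6
(8/(-18) + S(-5, 1)/2) + k(1)*(((-2 + 1) - 5) + s(-1, -4))² = (8/(-18) + 6/2) + 1*(((-2 + 1) - 5) - 4)² = (8*(-1/18) + 6*(½)) + 1*((-1 - 5) - 4)² = (-4/9 + 3) + 1*(-6 - 4)² = 23/9 + 1*(-10)² = 23/9 + 1*100 = 23/9 + 100 = 923/9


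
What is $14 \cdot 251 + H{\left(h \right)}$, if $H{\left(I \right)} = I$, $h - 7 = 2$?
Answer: $3523$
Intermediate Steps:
$h = 9$ ($h = 7 + 2 = 9$)
$14 \cdot 251 + H{\left(h \right)} = 14 \cdot 251 + 9 = 3514 + 9 = 3523$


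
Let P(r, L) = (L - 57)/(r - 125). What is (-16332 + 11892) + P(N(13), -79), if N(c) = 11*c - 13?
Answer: -22336/5 ≈ -4467.2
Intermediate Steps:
N(c) = -13 + 11*c
P(r, L) = (-57 + L)/(-125 + r)
(-16332 + 11892) + P(N(13), -79) = (-16332 + 11892) + (-57 - 79)/(-125 + (-13 + 11*13)) = -4440 - 136/(-125 + (-13 + 143)) = -4440 - 136/(-125 + 130) = -4440 - 136/5 = -22336/5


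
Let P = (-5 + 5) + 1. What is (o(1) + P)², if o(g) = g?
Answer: 4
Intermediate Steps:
P = 1 (P = 0 + 1 = 1)
(o(1) + P)² = (1 + 1)² = 2² = 4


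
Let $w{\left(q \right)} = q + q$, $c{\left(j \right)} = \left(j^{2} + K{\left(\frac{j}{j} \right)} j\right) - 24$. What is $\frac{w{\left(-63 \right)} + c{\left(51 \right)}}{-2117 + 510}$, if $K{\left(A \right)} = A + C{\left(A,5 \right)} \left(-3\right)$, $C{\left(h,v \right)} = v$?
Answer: $- \frac{1737}{1607} \approx -1.0809$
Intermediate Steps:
$K{\left(A \right)} = -15 + A$ ($K{\left(A \right)} = A + 5 \left(-3\right) = A - 15 = -15 + A$)
$c{\left(j \right)} = -24 + j^{2} - 14 j$ ($c{\left(j \right)} = \left(j^{2} + \left(-15 + \frac{j}{j}\right) j\right) - 24 = \left(j^{2} + \left(-15 + 1\right) j\right) - 24 = \left(j^{2} - 14 j\right) - 24 = -24 + j^{2} - 14 j$)
$w{\left(q \right)} = 2 q$
$\frac{w{\left(-63 \right)} + c{\left(51 \right)}}{-2117 + 510} = \frac{2 \left(-63\right) - \left(738 - 2601\right)}{-2117 + 510} = \frac{-126 - -1863}{-1607} = \left(-126 + 1863\right) \left(- \frac{1}{1607}\right) = 1737 \left(- \frac{1}{1607}\right) = - \frac{1737}{1607}$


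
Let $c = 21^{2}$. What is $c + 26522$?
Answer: $26963$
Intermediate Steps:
$c = 441$
$c + 26522 = 441 + 26522 = 26963$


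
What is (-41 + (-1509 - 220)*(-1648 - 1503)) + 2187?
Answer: 5450225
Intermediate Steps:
(-41 + (-1509 - 220)*(-1648 - 1503)) + 2187 = (-41 - 1729*(-3151)) + 2187 = (-41 + 5448079) + 2187 = 5448038 + 2187 = 5450225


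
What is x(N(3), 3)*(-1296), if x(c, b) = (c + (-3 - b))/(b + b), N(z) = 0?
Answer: 1296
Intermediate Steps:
x(c, b) = (-3 + c - b)/(2*b) (x(c, b) = (-3 + c - b)/((2*b)) = (-3 + c - b)*(1/(2*b)) = (-3 + c - b)/(2*b))
x(N(3), 3)*(-1296) = ((1/2)*(-3 + 0 - 1*3)/3)*(-1296) = ((1/2)*(1/3)*(-3 + 0 - 3))*(-1296) = ((1/2)*(1/3)*(-6))*(-1296) = -1*(-1296) = 1296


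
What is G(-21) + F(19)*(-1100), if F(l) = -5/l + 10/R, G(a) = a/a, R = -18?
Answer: 154171/171 ≈ 901.58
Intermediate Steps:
G(a) = 1
F(l) = -5/9 - 5/l (F(l) = -5/l + 10/(-18) = -5/l + 10*(-1/18) = -5/l - 5/9 = -5/9 - 5/l)
G(-21) + F(19)*(-1100) = 1 + (-5/9 - 5/19)*(-1100) = 1 - 140/171*(-1100) = 1 + 154000/171 = 154171/171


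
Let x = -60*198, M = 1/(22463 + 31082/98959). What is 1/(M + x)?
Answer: -2222947099/26408611437161 ≈ -8.4175e-5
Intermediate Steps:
M = 98959/2222947099 (M = 1/(22463 + 31082*(1/98959)) = 1/(22463 + 31082/98959) = 1/(2222947099/98959) = 98959/2222947099 ≈ 4.4517e-5)
x = -11880
1/(M + x) = 1/(98959/2222947099 - 11880) = 1/(-26408611437161/2222947099) = -2222947099/26408611437161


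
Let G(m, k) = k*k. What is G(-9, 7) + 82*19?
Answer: 1607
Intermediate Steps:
G(m, k) = k**2
G(-9, 7) + 82*19 = 7**2 + 82*19 = 49 + 1558 = 1607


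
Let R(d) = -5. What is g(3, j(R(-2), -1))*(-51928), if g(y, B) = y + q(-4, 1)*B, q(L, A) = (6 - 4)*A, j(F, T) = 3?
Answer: -467352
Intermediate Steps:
q(L, A) = 2*A
g(y, B) = y + 2*B (g(y, B) = y + (2*1)*B = y + 2*B)
g(3, j(R(-2), -1))*(-51928) = (3 + 2*3)*(-51928) = (3 + 6)*(-51928) = 9*(-51928) = -467352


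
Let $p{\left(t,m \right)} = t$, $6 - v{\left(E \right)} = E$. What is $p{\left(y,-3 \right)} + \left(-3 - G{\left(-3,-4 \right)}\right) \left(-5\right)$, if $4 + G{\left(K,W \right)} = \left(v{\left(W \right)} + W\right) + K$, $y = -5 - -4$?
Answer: $9$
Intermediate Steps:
$v{\left(E \right)} = 6 - E$
$y = -1$ ($y = -5 + 4 = -1$)
$G{\left(K,W \right)} = 2 + K$ ($G{\left(K,W \right)} = -4 + \left(\left(\left(6 - W\right) + W\right) + K\right) = -4 + \left(6 + K\right) = 2 + K$)
$p{\left(y,-3 \right)} + \left(-3 - G{\left(-3,-4 \right)}\right) \left(-5\right) = -1 + \left(-3 - \left(2 - 3\right)\right) \left(-5\right) = -1 + \left(-3 - -1\right) \left(-5\right) = -1 + \left(-3 + 1\right) \left(-5\right) = -1 - -10 = -1 + 10 = 9$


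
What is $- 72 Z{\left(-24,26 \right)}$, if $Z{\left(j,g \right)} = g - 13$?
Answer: $-936$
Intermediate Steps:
$Z{\left(j,g \right)} = -13 + g$ ($Z{\left(j,g \right)} = g - 13 = -13 + g$)
$- 72 Z{\left(-24,26 \right)} = - 72 \left(-13 + 26\right) = \left(-72\right) 13 = -936$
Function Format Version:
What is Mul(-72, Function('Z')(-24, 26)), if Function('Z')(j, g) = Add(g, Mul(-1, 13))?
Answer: -936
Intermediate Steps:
Function('Z')(j, g) = Add(-13, g) (Function('Z')(j, g) = Add(g, -13) = Add(-13, g))
Mul(-72, Function('Z')(-24, 26)) = Mul(-72, Add(-13, 26)) = Mul(-72, 13) = -936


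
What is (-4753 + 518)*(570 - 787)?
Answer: 918995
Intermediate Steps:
(-4753 + 518)*(570 - 787) = -4235*(-217) = 918995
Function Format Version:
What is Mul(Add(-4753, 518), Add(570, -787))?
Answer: 918995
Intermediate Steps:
Mul(Add(-4753, 518), Add(570, -787)) = Mul(-4235, -217) = 918995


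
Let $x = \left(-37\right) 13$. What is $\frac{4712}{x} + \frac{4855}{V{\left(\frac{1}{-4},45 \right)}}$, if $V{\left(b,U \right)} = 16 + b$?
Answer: $\frac{9044164}{30303} \approx 298.46$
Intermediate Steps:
$x = -481$
$\frac{4712}{x} + \frac{4855}{V{\left(\frac{1}{-4},45 \right)}} = \frac{4712}{-481} + \frac{4855}{16 + \frac{1}{-4}} = 4712 \left(- \frac{1}{481}\right) + \frac{4855}{16 - \frac{1}{4}} = - \frac{4712}{481} + \frac{4855}{\frac{63}{4}} = - \frac{4712}{481} + 4855 \cdot \frac{4}{63} = - \frac{4712}{481} + \frac{19420}{63} = \frac{9044164}{30303}$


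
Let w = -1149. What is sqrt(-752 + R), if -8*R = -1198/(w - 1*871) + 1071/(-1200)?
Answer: I*sqrt(49092929206)/8080 ≈ 27.422*I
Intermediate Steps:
R = 12097/323200 (R = -(-1198/(-1149 - 1*871) + 1071/(-1200))/8 = -(-1198/(-1149 - 871) + 1071*(-1/1200))/8 = -(-1198/(-2020) - 357/400)/8 = -(-1198*(-1/2020) - 357/400)/8 = -(599/1010 - 357/400)/8 = -1/8*(-12097/40400) = 12097/323200 ≈ 0.037429)
sqrt(-752 + R) = sqrt(-752 + 12097/323200) = sqrt(-243034303/323200) = I*sqrt(49092929206)/8080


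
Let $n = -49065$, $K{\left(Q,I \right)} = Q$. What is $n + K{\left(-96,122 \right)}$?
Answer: $-49161$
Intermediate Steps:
$n + K{\left(-96,122 \right)} = -49065 - 96 = -49161$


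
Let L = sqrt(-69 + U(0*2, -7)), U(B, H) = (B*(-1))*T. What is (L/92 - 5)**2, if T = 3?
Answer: (460 - I*sqrt(69))**2/8464 ≈ 24.992 - 0.90289*I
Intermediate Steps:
U(B, H) = -3*B (U(B, H) = (B*(-1))*3 = -B*3 = -3*B)
L = I*sqrt(69) (L = sqrt(-69 - 0*2) = sqrt(-69 - 3*0) = sqrt(-69 + 0) = sqrt(-69) = I*sqrt(69) ≈ 8.3066*I)
(L/92 - 5)**2 = ((I*sqrt(69))/92 - 5)**2 = ((I*sqrt(69))*(1/92) - 5)**2 = (I*sqrt(69)/92 - 5)**2 = (-5 + I*sqrt(69)/92)**2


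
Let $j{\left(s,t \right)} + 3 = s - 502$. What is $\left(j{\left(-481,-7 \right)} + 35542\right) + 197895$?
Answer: $232451$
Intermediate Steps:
$j{\left(s,t \right)} = -505 + s$ ($j{\left(s,t \right)} = -3 + \left(s - 502\right) = -3 + \left(-502 + s\right) = -505 + s$)
$\left(j{\left(-481,-7 \right)} + 35542\right) + 197895 = \left(\left(-505 - 481\right) + 35542\right) + 197895 = \left(-986 + 35542\right) + 197895 = 34556 + 197895 = 232451$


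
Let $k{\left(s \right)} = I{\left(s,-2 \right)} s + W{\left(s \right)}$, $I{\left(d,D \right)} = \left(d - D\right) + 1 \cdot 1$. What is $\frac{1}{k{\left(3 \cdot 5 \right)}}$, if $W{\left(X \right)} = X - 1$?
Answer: $\frac{1}{284} \approx 0.0035211$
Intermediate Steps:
$W{\left(X \right)} = -1 + X$
$I{\left(d,D \right)} = 1 + d - D$ ($I{\left(d,D \right)} = \left(d - D\right) + 1 = 1 + d - D$)
$k{\left(s \right)} = -1 + s + s \left(3 + s\right)$ ($k{\left(s \right)} = \left(1 + s - -2\right) s + \left(-1 + s\right) = \left(1 + s + 2\right) s + \left(-1 + s\right) = \left(3 + s\right) s + \left(-1 + s\right) = s \left(3 + s\right) + \left(-1 + s\right) = -1 + s + s \left(3 + s\right)$)
$\frac{1}{k{\left(3 \cdot 5 \right)}} = \frac{1}{-1 + 3 \cdot 5 + 3 \cdot 5 \left(3 + 3 \cdot 5\right)} = \frac{1}{-1 + 15 + 15 \left(3 + 15\right)} = \frac{1}{-1 + 15 + 15 \cdot 18} = \frac{1}{-1 + 15 + 270} = \frac{1}{284}$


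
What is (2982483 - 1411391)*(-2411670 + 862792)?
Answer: -2433429834776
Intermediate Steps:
(2982483 - 1411391)*(-2411670 + 862792) = 1571092*(-1548878) = -2433429834776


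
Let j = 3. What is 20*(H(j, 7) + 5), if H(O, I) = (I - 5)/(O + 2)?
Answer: 108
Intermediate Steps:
H(O, I) = (-5 + I)/(2 + O)
20*(H(j, 7) + 5) = 20*((-5 + 7)/(2 + 3) + 5) = 20*(2/5 + 5) = 20*((⅕)*2 + 5) = 20*(⅖ + 5) = 20*(27/5) = 108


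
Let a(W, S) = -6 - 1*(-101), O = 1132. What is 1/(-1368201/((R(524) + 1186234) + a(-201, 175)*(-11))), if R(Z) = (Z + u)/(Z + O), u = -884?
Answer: -27259342/31468623 ≈ -0.86624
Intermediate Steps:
a(W, S) = 95 (a(W, S) = -6 + 101 = 95)
R(Z) = (-884 + Z)/(1132 + Z) (R(Z) = (Z - 884)/(Z + 1132) = (-884 + Z)/(1132 + Z))
1/(-1368201/((R(524) + 1186234) + a(-201, 175)*(-11))) = 1/(-1368201/(((-884 + 524)/(1132 + 524) + 1186234) + 95*(-11))) = 1/(-1368201/((-360/1656 + 1186234) - 1045)) = 1/(-1368201/(((1/1656)*(-360) + 1186234) - 1045)) = 1/(-1368201/((-5/23 + 1186234) - 1045)) = 1/(-1368201/(27283377/23 - 1045)) = 1/(-1368201/27259342/23) = 1/(-1368201*23/27259342) = 1/(-31468623/27259342) = -27259342/31468623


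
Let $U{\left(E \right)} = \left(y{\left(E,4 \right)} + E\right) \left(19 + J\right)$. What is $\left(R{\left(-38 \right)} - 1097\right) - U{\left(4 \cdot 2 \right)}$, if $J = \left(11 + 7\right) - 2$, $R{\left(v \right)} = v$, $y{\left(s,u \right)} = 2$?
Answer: $-1485$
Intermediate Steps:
$J = 16$ ($J = 18 - 2 = 16$)
$U{\left(E \right)} = 70 + 35 E$ ($U{\left(E \right)} = \left(2 + E\right) \left(19 + 16\right) = \left(2 + E\right) 35 = 70 + 35 E$)
$\left(R{\left(-38 \right)} - 1097\right) - U{\left(4 \cdot 2 \right)} = \left(-38 - 1097\right) - \left(70 + 35 \cdot 4 \cdot 2\right) = \left(-38 - 1097\right) - \left(70 + 35 \cdot 8\right) = -1135 - \left(70 + 280\right) = -1135 - 350 = -1485$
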